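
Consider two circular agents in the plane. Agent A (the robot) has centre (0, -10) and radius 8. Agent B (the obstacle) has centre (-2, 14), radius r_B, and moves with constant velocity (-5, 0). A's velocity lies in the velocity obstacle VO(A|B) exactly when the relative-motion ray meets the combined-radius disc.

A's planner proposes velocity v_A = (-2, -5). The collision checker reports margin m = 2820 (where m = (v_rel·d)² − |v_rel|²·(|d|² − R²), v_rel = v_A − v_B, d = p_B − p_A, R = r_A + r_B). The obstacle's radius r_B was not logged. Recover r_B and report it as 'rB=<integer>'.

m = 2820
d = (-2, 24);  v_rel = (3, -5),  |v_rel|² = 34
v_rel×d = (3)·(24) − (-5)·(-2) = 62
since m = R²·34 − 62²:  R² = (3844 + 2820) / 34 = 196
R = √196 = 14  ⇒  r_B = 14 − 8 = 6

rB=6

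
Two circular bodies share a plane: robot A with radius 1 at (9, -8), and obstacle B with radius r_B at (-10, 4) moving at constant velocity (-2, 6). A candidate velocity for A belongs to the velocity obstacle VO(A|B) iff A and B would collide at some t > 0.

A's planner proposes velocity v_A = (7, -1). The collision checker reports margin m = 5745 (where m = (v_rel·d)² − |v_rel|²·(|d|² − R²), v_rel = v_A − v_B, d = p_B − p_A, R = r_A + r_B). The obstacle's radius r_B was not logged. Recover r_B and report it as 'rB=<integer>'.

m = 5745
d = (-19, 12);  v_rel = (9, -7),  |v_rel|² = 130
v_rel×d = (9)·(12) − (-7)·(-19) = -25
since m = R²·130 − (-25)²:  R² = (625 + 5745) / 130 = 49
R = √49 = 7  ⇒  r_B = 7 − 1 = 6

rB=6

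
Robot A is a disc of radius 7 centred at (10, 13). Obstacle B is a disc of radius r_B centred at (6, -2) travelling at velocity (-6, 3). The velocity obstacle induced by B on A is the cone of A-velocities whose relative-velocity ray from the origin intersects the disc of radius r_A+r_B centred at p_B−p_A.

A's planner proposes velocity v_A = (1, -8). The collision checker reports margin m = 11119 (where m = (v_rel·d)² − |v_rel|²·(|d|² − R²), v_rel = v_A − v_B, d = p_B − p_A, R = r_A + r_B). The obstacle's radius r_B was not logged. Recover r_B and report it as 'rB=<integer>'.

m = 11119
d = (-4, -15);  v_rel = (7, -11),  |v_rel|² = 170
v_rel×d = (7)·(-15) − (-11)·(-4) = -149
since m = R²·170 − (-149)²:  R² = (22201 + 11119) / 170 = 196
R = √196 = 14  ⇒  r_B = 14 − 7 = 7

rB=7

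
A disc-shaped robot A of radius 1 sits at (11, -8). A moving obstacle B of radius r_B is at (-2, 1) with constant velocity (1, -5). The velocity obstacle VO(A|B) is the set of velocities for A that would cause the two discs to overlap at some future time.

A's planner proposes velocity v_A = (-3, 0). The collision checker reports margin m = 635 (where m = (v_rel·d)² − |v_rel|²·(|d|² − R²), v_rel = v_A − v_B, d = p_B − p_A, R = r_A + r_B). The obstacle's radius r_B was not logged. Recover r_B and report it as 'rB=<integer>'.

m = 635
d = (-13, 9);  v_rel = (-4, 5),  |v_rel|² = 41
v_rel×d = (-4)·(9) − (5)·(-13) = 29
since m = R²·41 − 29²:  R² = (841 + 635) / 41 = 36
R = √36 = 6  ⇒  r_B = 6 − 1 = 5

rB=5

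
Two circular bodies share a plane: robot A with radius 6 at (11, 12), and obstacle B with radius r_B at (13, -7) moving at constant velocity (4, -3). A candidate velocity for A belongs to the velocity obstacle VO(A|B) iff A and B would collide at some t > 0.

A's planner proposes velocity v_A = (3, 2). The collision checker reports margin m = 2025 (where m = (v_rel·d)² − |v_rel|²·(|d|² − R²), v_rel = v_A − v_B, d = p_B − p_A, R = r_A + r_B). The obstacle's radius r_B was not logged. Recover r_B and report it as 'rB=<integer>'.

m = 2025
d = (2, -19);  v_rel = (-1, 5),  |v_rel|² = 26
v_rel×d = (-1)·(-19) − (5)·(2) = 9
since m = R²·26 − 9²:  R² = (81 + 2025) / 26 = 81
R = √81 = 9  ⇒  r_B = 9 − 6 = 3

rB=3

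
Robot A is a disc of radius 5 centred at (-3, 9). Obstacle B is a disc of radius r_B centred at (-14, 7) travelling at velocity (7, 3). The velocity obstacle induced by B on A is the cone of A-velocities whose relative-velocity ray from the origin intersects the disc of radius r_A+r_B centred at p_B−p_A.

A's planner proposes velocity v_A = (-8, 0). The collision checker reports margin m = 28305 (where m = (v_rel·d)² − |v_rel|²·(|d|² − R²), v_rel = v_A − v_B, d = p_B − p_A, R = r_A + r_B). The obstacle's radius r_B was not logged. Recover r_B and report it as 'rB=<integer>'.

m = 28305
d = (-11, -2);  v_rel = (-15, -3),  |v_rel|² = 234
v_rel×d = (-15)·(-2) − (-3)·(-11) = -3
since m = R²·234 − (-3)²:  R² = (9 + 28305) / 234 = 121
R = √121 = 11  ⇒  r_B = 11 − 5 = 6

rB=6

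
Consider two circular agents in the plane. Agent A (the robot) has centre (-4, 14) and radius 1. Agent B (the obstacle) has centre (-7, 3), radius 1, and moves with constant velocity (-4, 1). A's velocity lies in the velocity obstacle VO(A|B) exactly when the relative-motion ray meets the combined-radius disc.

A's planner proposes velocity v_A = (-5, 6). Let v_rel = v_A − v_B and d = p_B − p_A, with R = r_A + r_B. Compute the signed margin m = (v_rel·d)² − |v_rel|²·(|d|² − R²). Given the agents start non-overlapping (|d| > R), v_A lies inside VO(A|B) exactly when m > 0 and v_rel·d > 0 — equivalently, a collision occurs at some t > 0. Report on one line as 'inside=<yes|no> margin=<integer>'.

d = (-3, -11),  |d|² = 130;  R = 1+1 = 2,  c = 130−2² = 126
v_rel = (-1, 5),  |v_rel|² = 26;  v_rel·d = (-1)·(-3) + (5)·(-11) = -52
26·t² + 104·t + 126 = 0  ⇒  m = (-52)² − 26·126 = -572
m = -572 < 0,  v_rel·d = -52 < 0  ⇒  outside

inside=no margin=-572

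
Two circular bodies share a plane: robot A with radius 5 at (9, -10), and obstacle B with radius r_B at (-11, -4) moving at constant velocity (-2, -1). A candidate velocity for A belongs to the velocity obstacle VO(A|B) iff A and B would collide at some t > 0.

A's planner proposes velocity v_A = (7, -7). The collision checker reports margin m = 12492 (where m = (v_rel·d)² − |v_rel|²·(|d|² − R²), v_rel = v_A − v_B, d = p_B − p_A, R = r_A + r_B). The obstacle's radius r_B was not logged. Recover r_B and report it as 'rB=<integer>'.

m = 12492
d = (-20, 6);  v_rel = (9, -6),  |v_rel|² = 117
v_rel×d = (9)·(6) − (-6)·(-20) = -66
since m = R²·117 − (-66)²:  R² = (4356 + 12492) / 117 = 144
R = √144 = 12  ⇒  r_B = 12 − 5 = 7

rB=7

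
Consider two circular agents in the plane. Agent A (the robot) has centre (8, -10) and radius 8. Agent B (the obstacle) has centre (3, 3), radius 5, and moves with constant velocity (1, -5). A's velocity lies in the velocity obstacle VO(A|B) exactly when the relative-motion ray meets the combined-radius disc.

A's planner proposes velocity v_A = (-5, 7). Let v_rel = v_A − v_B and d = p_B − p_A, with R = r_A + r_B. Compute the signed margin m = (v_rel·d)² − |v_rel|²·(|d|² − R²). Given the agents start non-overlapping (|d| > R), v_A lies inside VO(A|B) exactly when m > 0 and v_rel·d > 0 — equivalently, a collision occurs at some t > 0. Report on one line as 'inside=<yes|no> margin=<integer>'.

d = (-5, 13),  |d|² = 194;  R = 8+5 = 13,  c = 194−13² = 25
v_rel = (-6, 12),  |v_rel|² = 180;  v_rel·d = (-6)·(-5) + (12)·(13) = 186
180·t² − 372·t + 25 = 0  ⇒  m = 186² − 180·25 = 30096
m = 30096 > 0,  v_rel·d = 186 > 0  ⇒  inside

inside=yes margin=30096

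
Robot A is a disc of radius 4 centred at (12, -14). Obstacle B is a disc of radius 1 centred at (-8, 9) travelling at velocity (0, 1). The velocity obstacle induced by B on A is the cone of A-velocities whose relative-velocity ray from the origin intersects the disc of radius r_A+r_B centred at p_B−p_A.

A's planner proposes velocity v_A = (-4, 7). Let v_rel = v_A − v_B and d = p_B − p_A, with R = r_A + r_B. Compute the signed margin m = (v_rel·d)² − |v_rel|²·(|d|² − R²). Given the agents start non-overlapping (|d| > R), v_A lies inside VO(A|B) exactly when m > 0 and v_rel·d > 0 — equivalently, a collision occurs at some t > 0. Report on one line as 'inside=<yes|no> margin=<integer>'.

d = (-20, 23),  |d|² = 929;  R = 4+1 = 5,  c = 929−5² = 904
v_rel = (-4, 6),  |v_rel|² = 52;  v_rel·d = (-4)·(-20) + (6)·(23) = 218
52·t² − 436·t + 904 = 0  ⇒  m = 218² − 52·904 = 516
m = 516 > 0,  v_rel·d = 218 > 0  ⇒  inside

inside=yes margin=516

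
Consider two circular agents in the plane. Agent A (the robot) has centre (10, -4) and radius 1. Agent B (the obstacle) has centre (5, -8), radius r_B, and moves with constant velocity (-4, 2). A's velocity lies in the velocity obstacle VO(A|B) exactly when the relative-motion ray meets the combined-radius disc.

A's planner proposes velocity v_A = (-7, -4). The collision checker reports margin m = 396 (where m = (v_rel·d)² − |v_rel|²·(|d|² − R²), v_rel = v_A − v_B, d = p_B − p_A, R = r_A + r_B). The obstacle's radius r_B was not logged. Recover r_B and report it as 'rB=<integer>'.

m = 396
d = (-5, -4);  v_rel = (-3, -6),  |v_rel|² = 45
v_rel×d = (-3)·(-4) − (-6)·(-5) = -18
since m = R²·45 − (-18)²:  R² = (324 + 396) / 45 = 16
R = √16 = 4  ⇒  r_B = 4 − 1 = 3

rB=3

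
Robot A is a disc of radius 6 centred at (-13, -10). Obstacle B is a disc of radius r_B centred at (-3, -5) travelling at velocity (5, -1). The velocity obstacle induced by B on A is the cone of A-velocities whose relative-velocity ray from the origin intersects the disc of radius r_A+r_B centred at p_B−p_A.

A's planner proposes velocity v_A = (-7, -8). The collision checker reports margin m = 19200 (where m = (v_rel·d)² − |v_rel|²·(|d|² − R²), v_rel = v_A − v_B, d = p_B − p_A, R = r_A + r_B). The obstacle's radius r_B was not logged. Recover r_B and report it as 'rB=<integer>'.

m = 19200
d = (10, 5);  v_rel = (-12, -7),  |v_rel|² = 193
v_rel×d = (-12)·(5) − (-7)·(10) = 10
since m = R²·193 − 10²:  R² = (100 + 19200) / 193 = 100
R = √100 = 10  ⇒  r_B = 10 − 6 = 4

rB=4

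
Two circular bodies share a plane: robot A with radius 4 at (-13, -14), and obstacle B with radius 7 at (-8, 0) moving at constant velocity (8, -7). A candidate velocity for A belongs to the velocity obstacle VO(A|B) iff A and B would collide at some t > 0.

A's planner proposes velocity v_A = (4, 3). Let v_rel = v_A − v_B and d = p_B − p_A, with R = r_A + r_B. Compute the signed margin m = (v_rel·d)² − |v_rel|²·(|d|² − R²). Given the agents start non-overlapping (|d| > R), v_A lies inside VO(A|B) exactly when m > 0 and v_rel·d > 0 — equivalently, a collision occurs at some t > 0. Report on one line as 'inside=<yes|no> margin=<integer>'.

d = (5, 14),  |d|² = 221;  R = 4+7 = 11,  c = 221−11² = 100
v_rel = (-4, 10),  |v_rel|² = 116;  v_rel·d = (-4)·(5) + (10)·(14) = 120
116·t² − 240·t + 100 = 0  ⇒  m = 120² − 116·100 = 2800
m = 2800 > 0,  v_rel·d = 120 > 0  ⇒  inside

inside=yes margin=2800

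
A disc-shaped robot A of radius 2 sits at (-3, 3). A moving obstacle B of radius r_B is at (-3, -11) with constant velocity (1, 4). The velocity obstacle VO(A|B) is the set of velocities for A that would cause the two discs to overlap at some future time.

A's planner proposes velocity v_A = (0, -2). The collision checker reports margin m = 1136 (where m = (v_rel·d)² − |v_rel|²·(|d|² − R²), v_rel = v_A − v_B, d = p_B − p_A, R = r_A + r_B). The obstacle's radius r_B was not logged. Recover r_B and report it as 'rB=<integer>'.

m = 1136
d = (0, -14);  v_rel = (-1, -6),  |v_rel|² = 37
v_rel×d = (-1)·(-14) − (-6)·(0) = 14
since m = R²·37 − 14²:  R² = (196 + 1136) / 37 = 36
R = √36 = 6  ⇒  r_B = 6 − 2 = 4

rB=4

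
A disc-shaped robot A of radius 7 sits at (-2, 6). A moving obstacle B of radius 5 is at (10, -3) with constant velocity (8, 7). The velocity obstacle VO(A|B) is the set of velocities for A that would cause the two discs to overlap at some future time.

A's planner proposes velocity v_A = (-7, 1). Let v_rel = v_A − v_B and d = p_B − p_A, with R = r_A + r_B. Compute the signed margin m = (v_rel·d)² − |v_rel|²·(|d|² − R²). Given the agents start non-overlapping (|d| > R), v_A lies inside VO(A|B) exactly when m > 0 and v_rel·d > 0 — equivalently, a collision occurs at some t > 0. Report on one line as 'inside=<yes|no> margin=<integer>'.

d = (12, -9),  |d|² = 225;  R = 7+5 = 12,  c = 225−12² = 81
v_rel = (-15, -6),  |v_rel|² = 261;  v_rel·d = (-15)·(12) + (-6)·(-9) = -126
261·t² + 252·t + 81 = 0  ⇒  m = (-126)² − 261·81 = -5265
m = -5265 < 0,  v_rel·d = -126 < 0  ⇒  outside

inside=no margin=-5265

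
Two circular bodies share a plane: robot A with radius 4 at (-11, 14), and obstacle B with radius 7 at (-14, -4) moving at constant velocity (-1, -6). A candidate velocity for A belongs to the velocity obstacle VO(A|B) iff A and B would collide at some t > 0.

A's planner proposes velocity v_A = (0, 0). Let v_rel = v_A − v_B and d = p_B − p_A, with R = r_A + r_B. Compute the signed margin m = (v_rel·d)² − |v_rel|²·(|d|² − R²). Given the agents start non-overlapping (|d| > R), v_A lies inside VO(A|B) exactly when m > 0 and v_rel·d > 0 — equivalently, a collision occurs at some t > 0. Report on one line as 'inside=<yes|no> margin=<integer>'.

d = (-3, -18),  |d|² = 333;  R = 4+7 = 11,  c = 333−11² = 212
v_rel = (1, 6),  |v_rel|² = 37;  v_rel·d = (1)·(-3) + (6)·(-18) = -111
37·t² + 222·t + 212 = 0  ⇒  m = (-111)² − 37·212 = 4477
m = 4477 > 0,  v_rel·d = -111 < 0  ⇒  outside

inside=no margin=4477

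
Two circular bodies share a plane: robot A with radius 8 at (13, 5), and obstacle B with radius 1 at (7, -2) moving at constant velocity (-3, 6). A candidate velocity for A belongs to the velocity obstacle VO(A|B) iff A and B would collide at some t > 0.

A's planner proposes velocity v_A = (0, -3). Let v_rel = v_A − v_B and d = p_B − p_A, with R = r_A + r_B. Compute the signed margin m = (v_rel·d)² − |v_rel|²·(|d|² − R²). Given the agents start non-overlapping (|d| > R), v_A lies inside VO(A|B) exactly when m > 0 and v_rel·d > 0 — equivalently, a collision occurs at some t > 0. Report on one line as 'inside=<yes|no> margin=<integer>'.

d = (-6, -7),  |d|² = 85;  R = 8+1 = 9,  c = 85−9² = 4
v_rel = (3, -9),  |v_rel|² = 90;  v_rel·d = (3)·(-6) + (-9)·(-7) = 45
90·t² − 90·t + 4 = 0  ⇒  m = 45² − 90·4 = 1665
m = 1665 > 0,  v_rel·d = 45 > 0  ⇒  inside

inside=yes margin=1665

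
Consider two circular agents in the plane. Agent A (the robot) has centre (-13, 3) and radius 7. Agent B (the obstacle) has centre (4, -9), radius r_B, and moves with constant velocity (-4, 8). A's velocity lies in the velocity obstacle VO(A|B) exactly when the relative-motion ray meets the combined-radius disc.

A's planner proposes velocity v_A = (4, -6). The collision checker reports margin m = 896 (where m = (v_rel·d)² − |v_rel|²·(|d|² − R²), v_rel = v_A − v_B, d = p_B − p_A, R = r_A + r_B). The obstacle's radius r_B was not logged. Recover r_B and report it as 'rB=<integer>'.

m = 896
d = (17, -12);  v_rel = (8, -14),  |v_rel|² = 260
v_rel×d = (8)·(-12) − (-14)·(17) = 142
since m = R²·260 − 142²:  R² = (20164 + 896) / 260 = 81
R = √81 = 9  ⇒  r_B = 9 − 7 = 2

rB=2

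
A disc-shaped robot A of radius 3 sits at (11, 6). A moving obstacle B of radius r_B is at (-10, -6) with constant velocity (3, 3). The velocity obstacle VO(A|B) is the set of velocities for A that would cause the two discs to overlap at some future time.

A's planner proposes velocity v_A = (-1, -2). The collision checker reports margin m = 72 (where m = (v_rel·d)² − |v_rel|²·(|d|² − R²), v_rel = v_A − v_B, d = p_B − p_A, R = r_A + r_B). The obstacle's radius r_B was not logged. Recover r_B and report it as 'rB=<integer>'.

m = 72
d = (-21, -12);  v_rel = (-4, -5),  |v_rel|² = 41
v_rel×d = (-4)·(-12) − (-5)·(-21) = -57
since m = R²·41 − (-57)²:  R² = (3249 + 72) / 41 = 81
R = √81 = 9  ⇒  r_B = 9 − 3 = 6

rB=6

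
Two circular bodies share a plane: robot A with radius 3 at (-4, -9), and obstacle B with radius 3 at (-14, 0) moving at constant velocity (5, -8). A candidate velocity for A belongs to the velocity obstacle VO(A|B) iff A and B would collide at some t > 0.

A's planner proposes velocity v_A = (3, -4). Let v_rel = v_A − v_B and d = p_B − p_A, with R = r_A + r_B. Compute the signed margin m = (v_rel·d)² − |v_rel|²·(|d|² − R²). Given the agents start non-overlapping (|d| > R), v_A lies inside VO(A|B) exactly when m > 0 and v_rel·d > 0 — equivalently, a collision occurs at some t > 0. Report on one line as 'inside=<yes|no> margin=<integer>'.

d = (-10, 9),  |d|² = 181;  R = 3+3 = 6,  c = 181−6² = 145
v_rel = (-2, 4),  |v_rel|² = 20;  v_rel·d = (-2)·(-10) + (4)·(9) = 56
20·t² − 112·t + 145 = 0  ⇒  m = 56² − 20·145 = 236
m = 236 > 0,  v_rel·d = 56 > 0  ⇒  inside

inside=yes margin=236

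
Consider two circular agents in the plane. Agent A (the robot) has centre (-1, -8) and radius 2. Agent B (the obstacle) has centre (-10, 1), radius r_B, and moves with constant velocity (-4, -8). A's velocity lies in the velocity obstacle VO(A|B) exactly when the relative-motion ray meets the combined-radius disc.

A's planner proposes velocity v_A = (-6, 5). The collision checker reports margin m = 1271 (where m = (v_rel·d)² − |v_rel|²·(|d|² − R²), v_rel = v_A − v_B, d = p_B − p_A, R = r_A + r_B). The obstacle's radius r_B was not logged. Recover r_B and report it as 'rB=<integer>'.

m = 1271
d = (-9, 9);  v_rel = (-2, 13),  |v_rel|² = 173
v_rel×d = (-2)·(9) − (13)·(-9) = 99
since m = R²·173 − 99²:  R² = (9801 + 1271) / 173 = 64
R = √64 = 8  ⇒  r_B = 8 − 2 = 6

rB=6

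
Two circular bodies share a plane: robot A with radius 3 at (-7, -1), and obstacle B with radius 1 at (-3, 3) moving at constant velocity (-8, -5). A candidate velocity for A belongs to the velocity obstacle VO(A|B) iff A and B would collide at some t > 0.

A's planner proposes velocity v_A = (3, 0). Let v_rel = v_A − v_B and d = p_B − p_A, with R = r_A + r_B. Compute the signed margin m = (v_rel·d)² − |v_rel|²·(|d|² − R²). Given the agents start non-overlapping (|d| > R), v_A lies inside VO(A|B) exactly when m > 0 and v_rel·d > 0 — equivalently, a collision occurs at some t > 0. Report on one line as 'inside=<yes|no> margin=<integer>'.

d = (4, 4),  |d|² = 32;  R = 3+1 = 4,  c = 32−4² = 16
v_rel = (11, 5),  |v_rel|² = 146;  v_rel·d = (11)·(4) + (5)·(4) = 64
146·t² − 128·t + 16 = 0  ⇒  m = 64² − 146·16 = 1760
m = 1760 > 0,  v_rel·d = 64 > 0  ⇒  inside

inside=yes margin=1760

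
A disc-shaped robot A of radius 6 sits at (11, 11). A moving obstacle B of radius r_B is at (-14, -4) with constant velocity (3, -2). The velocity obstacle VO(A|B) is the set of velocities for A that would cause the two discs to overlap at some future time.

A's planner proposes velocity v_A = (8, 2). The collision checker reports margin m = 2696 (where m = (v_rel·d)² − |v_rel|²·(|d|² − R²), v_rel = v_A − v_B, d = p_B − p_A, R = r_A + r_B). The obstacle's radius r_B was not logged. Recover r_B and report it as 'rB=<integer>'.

m = 2696
d = (-25, -15);  v_rel = (5, 4),  |v_rel|² = 41
v_rel×d = (5)·(-15) − (4)·(-25) = 25
since m = R²·41 − 25²:  R² = (625 + 2696) / 41 = 81
R = √81 = 9  ⇒  r_B = 9 − 6 = 3

rB=3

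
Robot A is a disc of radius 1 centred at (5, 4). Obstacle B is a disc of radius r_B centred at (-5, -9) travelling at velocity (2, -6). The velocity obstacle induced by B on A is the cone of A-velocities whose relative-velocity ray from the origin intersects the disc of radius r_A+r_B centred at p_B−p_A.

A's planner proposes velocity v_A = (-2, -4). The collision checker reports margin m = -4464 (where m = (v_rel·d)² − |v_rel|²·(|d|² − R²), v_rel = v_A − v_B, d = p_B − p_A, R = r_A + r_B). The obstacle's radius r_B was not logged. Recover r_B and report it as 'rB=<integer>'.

m = -4464
d = (-10, -13);  v_rel = (-4, 2),  |v_rel|² = 20
v_rel×d = (-4)·(-13) − (2)·(-10) = 72
since m = R²·20 − 72²:  R² = (5184 + -4464) / 20 = 36
R = √36 = 6  ⇒  r_B = 6 − 1 = 5

rB=5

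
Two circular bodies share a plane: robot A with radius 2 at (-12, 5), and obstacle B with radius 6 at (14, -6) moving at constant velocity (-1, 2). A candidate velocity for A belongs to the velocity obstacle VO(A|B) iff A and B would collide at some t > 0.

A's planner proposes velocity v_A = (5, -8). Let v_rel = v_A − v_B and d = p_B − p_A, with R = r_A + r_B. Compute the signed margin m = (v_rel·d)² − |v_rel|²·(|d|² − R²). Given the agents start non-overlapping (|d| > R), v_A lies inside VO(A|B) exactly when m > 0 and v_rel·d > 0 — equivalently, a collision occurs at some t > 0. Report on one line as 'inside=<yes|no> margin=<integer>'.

d = (26, -11),  |d|² = 797;  R = 2+6 = 8,  c = 797−8² = 733
v_rel = (6, -10),  |v_rel|² = 136;  v_rel·d = (6)·(26) + (-10)·(-11) = 266
136·t² − 532·t + 733 = 0  ⇒  m = 266² − 136·733 = -28932
m = -28932 < 0,  v_rel·d = 266 > 0  ⇒  outside

inside=no margin=-28932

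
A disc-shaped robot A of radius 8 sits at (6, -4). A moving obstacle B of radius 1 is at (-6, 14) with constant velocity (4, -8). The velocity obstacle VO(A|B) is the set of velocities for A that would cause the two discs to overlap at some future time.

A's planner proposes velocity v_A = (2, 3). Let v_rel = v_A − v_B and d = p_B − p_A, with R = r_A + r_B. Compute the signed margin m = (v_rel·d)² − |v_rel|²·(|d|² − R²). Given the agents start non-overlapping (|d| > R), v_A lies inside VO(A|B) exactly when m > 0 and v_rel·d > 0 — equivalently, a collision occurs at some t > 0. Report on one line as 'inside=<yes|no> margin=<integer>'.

d = (-12, 18),  |d|² = 468;  R = 8+1 = 9,  c = 468−9² = 387
v_rel = (-2, 11),  |v_rel|² = 125;  v_rel·d = (-2)·(-12) + (11)·(18) = 222
125·t² − 444·t + 387 = 0  ⇒  m = 222² − 125·387 = 909
m = 909 > 0,  v_rel·d = 222 > 0  ⇒  inside

inside=yes margin=909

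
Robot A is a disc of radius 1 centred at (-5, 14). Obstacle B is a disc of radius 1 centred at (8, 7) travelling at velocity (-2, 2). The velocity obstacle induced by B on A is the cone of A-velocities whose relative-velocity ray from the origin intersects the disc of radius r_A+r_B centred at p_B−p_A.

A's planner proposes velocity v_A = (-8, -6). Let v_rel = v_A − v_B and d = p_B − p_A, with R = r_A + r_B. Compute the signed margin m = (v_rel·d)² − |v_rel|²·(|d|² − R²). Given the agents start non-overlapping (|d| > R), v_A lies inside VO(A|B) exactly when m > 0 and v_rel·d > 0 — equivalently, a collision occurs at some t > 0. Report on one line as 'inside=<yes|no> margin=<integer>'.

d = (13, -7),  |d|² = 218;  R = 1+1 = 2,  c = 218−2² = 214
v_rel = (-6, -8),  |v_rel|² = 100;  v_rel·d = (-6)·(13) + (-8)·(-7) = -22
100·t² + 44·t + 214 = 0  ⇒  m = (-22)² − 100·214 = -20916
m = -20916 < 0,  v_rel·d = -22 < 0  ⇒  outside

inside=no margin=-20916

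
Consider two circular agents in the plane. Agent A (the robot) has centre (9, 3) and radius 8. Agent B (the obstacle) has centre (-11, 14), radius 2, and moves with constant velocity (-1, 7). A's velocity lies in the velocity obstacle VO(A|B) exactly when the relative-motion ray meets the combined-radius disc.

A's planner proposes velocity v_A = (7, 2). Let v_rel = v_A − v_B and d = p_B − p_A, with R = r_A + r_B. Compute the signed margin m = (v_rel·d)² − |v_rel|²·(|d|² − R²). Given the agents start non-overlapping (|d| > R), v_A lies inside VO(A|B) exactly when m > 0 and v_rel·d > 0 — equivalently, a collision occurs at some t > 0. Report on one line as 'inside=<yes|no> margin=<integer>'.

d = (-20, 11),  |d|² = 521;  R = 8+2 = 10,  c = 521−10² = 421
v_rel = (8, -5),  |v_rel|² = 89;  v_rel·d = (8)·(-20) + (-5)·(11) = -215
89·t² + 430·t + 421 = 0  ⇒  m = (-215)² − 89·421 = 8756
m = 8756 > 0,  v_rel·d = -215 < 0  ⇒  outside

inside=no margin=8756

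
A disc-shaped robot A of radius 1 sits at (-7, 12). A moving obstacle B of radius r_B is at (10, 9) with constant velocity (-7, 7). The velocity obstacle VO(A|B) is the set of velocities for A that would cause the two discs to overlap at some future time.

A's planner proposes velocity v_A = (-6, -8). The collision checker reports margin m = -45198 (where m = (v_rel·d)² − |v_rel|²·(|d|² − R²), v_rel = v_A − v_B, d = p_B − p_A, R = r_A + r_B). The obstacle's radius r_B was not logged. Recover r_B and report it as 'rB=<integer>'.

m = -45198
d = (17, -3);  v_rel = (1, -15),  |v_rel|² = 226
v_rel×d = (1)·(-3) − (-15)·(17) = 252
since m = R²·226 − 252²:  R² = (63504 + -45198) / 226 = 81
R = √81 = 9  ⇒  r_B = 9 − 1 = 8

rB=8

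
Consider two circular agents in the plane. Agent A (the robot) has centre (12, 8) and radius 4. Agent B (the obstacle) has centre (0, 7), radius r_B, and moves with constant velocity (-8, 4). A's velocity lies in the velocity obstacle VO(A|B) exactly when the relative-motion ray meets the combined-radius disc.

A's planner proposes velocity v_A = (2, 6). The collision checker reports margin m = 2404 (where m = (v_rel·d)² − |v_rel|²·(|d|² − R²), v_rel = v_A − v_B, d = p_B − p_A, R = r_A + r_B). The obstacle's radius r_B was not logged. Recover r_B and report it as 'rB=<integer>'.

m = 2404
d = (-12, -1);  v_rel = (10, 2),  |v_rel|² = 104
v_rel×d = (10)·(-1) − (2)·(-12) = 14
since m = R²·104 − 14²:  R² = (196 + 2404) / 104 = 25
R = √25 = 5  ⇒  r_B = 5 − 4 = 1

rB=1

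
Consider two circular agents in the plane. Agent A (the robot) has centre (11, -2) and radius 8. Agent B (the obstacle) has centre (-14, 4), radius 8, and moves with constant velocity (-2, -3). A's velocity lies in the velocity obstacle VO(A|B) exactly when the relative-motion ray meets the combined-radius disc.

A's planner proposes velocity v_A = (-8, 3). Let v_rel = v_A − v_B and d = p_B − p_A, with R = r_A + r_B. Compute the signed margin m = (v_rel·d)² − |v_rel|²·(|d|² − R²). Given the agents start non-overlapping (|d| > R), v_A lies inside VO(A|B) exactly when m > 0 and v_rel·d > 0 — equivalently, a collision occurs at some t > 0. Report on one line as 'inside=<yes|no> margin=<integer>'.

d = (-25, 6),  |d|² = 661;  R = 8+8 = 16,  c = 661−16² = 405
v_rel = (-6, 6),  |v_rel|² = 72;  v_rel·d = (-6)·(-25) + (6)·(6) = 186
72·t² − 372·t + 405 = 0  ⇒  m = 186² − 72·405 = 5436
m = 5436 > 0,  v_rel·d = 186 > 0  ⇒  inside

inside=yes margin=5436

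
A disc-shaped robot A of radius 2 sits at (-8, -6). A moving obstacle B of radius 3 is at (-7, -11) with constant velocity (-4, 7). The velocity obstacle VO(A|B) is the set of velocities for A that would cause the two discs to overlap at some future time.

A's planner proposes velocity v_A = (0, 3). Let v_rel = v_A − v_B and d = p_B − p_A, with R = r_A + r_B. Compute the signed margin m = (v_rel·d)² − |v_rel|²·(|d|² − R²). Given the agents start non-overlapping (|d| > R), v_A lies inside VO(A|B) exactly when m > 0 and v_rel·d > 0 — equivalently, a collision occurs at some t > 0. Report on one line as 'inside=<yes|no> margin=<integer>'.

d = (1, -5),  |d|² = 26;  R = 2+3 = 5,  c = 26−5² = 1
v_rel = (4, -4),  |v_rel|² = 32;  v_rel·d = (4)·(1) + (-4)·(-5) = 24
32·t² − 48·t + 1 = 0  ⇒  m = 24² − 32·1 = 544
m = 544 > 0,  v_rel·d = 24 > 0  ⇒  inside

inside=yes margin=544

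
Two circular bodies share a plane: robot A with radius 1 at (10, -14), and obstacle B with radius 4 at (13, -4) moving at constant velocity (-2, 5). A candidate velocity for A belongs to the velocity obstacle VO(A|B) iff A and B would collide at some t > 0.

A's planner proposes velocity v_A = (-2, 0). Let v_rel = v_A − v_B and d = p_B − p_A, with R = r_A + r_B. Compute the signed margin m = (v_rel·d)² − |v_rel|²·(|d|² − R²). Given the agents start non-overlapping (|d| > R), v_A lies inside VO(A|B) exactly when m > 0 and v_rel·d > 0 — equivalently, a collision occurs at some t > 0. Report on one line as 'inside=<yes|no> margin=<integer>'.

d = (3, 10),  |d|² = 109;  R = 1+4 = 5,  c = 109−5² = 84
v_rel = (0, -5),  |v_rel|² = 25;  v_rel·d = (0)·(3) + (-5)·(10) = -50
25·t² + 100·t + 84 = 0  ⇒  m = (-50)² − 25·84 = 400
m = 400 > 0,  v_rel·d = -50 < 0  ⇒  outside

inside=no margin=400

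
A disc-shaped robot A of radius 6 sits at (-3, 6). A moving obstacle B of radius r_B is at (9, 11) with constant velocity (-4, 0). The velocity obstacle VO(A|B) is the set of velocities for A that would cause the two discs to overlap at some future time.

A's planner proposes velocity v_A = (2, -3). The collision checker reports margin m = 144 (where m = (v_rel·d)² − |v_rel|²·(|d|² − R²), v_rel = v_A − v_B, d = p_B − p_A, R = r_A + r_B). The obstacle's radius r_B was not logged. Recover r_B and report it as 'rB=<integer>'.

m = 144
d = (12, 5);  v_rel = (6, -3),  |v_rel|² = 45
v_rel×d = (6)·(5) − (-3)·(12) = 66
since m = R²·45 − 66²:  R² = (4356 + 144) / 45 = 100
R = √100 = 10  ⇒  r_B = 10 − 6 = 4

rB=4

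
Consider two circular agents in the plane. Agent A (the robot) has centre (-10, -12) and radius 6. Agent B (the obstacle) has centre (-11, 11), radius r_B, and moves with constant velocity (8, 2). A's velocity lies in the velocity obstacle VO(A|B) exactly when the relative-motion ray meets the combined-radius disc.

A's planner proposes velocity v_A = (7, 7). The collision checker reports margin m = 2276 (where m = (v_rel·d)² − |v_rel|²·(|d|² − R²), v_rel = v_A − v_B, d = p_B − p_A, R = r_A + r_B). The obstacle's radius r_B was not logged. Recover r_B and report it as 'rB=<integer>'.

m = 2276
d = (-1, 23);  v_rel = (-1, 5),  |v_rel|² = 26
v_rel×d = (-1)·(23) − (5)·(-1) = -18
since m = R²·26 − (-18)²:  R² = (324 + 2276) / 26 = 100
R = √100 = 10  ⇒  r_B = 10 − 6 = 4

rB=4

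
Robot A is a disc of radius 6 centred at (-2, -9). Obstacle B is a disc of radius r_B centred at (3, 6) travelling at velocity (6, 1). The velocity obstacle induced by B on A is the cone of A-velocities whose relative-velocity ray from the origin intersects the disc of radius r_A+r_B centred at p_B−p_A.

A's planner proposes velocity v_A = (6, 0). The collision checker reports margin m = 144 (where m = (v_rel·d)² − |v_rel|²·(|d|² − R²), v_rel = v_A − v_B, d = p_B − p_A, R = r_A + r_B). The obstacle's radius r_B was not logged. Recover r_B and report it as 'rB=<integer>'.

m = 144
d = (5, 15);  v_rel = (0, -1),  |v_rel|² = 1
v_rel×d = (0)·(15) − (-1)·(5) = 5
since m = R²·1 − 5²:  R² = (25 + 144) / 1 = 169
R = √169 = 13  ⇒  r_B = 13 − 6 = 7

rB=7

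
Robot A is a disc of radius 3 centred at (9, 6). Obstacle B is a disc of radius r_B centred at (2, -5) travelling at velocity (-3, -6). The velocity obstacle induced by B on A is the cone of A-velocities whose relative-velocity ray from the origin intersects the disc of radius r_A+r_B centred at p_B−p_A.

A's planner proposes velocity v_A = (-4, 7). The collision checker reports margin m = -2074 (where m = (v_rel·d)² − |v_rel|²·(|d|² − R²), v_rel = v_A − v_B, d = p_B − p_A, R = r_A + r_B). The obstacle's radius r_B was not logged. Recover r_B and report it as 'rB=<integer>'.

m = -2074
d = (-7, -11);  v_rel = (-1, 13),  |v_rel|² = 170
v_rel×d = (-1)·(-11) − (13)·(-7) = 102
since m = R²·170 − 102²:  R² = (10404 + -2074) / 170 = 49
R = √49 = 7  ⇒  r_B = 7 − 3 = 4

rB=4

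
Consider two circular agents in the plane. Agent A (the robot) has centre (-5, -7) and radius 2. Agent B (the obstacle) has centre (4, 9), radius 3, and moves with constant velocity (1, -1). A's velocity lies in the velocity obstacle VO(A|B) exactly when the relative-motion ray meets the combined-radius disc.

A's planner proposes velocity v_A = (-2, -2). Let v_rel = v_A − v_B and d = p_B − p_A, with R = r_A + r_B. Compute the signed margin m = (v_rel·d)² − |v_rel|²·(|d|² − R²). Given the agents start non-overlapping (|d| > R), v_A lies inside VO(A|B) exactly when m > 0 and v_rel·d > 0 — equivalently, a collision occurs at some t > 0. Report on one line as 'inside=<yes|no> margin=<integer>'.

d = (9, 16),  |d|² = 337;  R = 2+3 = 5,  c = 337−5² = 312
v_rel = (-3, -1),  |v_rel|² = 10;  v_rel·d = (-3)·(9) + (-1)·(16) = -43
10·t² + 86·t + 312 = 0  ⇒  m = (-43)² − 10·312 = -1271
m = -1271 < 0,  v_rel·d = -43 < 0  ⇒  outside

inside=no margin=-1271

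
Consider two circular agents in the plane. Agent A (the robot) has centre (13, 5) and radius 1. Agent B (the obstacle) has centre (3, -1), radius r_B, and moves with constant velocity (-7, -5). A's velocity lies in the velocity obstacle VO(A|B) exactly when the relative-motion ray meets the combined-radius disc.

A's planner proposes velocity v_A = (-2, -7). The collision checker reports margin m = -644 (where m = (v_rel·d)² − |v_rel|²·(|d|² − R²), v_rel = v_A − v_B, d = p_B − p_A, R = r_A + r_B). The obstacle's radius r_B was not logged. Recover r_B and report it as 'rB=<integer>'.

m = -644
d = (-10, -6);  v_rel = (5, -2),  |v_rel|² = 29
v_rel×d = (5)·(-6) − (-2)·(-10) = -50
since m = R²·29 − (-50)²:  R² = (2500 + -644) / 29 = 64
R = √64 = 8  ⇒  r_B = 8 − 1 = 7

rB=7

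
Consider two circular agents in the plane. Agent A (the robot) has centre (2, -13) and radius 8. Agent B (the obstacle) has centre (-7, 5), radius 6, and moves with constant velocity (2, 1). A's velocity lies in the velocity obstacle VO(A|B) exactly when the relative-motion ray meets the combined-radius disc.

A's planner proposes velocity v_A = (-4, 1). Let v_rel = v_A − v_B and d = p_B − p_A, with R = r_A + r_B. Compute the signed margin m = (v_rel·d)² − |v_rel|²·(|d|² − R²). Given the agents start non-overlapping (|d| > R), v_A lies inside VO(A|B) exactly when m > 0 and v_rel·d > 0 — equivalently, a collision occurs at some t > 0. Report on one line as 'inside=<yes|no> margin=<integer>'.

d = (-9, 18),  |d|² = 405;  R = 8+6 = 14,  c = 405−14² = 209
v_rel = (-6, 0),  |v_rel|² = 36;  v_rel·d = (-6)·(-9) + (0)·(18) = 54
36·t² − 108·t + 209 = 0  ⇒  m = 54² − 36·209 = -4608
m = -4608 < 0,  v_rel·d = 54 > 0  ⇒  outside

inside=no margin=-4608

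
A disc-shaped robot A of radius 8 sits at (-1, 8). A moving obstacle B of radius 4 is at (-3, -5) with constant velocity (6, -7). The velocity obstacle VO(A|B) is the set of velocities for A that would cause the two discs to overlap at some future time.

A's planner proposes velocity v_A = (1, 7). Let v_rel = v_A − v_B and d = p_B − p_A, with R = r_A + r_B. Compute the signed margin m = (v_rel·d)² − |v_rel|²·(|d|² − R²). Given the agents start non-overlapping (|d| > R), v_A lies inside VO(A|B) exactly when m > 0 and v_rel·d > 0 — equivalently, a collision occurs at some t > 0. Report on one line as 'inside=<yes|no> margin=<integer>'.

d = (-2, -13),  |d|² = 173;  R = 8+4 = 12,  c = 173−12² = 29
v_rel = (-5, 14),  |v_rel|² = 221;  v_rel·d = (-5)·(-2) + (14)·(-13) = -172
221·t² + 344·t + 29 = 0  ⇒  m = (-172)² − 221·29 = 23175
m = 23175 > 0,  v_rel·d = -172 < 0  ⇒  outside

inside=no margin=23175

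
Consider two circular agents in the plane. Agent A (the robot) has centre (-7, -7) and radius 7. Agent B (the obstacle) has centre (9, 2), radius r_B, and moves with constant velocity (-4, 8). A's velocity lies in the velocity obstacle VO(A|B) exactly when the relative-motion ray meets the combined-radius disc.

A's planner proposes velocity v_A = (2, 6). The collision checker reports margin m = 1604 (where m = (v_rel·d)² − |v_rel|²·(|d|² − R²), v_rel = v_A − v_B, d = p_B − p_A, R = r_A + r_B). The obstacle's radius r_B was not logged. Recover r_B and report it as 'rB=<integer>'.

m = 1604
d = (16, 9);  v_rel = (6, -2),  |v_rel|² = 40
v_rel×d = (6)·(9) − (-2)·(16) = 86
since m = R²·40 − 86²:  R² = (7396 + 1604) / 40 = 225
R = √225 = 15  ⇒  r_B = 15 − 7 = 8

rB=8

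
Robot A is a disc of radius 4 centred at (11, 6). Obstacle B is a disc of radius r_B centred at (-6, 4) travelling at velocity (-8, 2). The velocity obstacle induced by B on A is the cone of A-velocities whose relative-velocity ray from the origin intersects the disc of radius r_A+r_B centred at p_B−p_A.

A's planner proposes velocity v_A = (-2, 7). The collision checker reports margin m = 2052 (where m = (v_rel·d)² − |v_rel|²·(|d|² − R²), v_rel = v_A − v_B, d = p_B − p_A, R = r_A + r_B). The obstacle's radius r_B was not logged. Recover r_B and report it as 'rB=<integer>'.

m = 2052
d = (-17, -2);  v_rel = (6, 5),  |v_rel|² = 61
v_rel×d = (6)·(-2) − (5)·(-17) = 73
since m = R²·61 − 73²:  R² = (5329 + 2052) / 61 = 121
R = √121 = 11  ⇒  r_B = 11 − 4 = 7

rB=7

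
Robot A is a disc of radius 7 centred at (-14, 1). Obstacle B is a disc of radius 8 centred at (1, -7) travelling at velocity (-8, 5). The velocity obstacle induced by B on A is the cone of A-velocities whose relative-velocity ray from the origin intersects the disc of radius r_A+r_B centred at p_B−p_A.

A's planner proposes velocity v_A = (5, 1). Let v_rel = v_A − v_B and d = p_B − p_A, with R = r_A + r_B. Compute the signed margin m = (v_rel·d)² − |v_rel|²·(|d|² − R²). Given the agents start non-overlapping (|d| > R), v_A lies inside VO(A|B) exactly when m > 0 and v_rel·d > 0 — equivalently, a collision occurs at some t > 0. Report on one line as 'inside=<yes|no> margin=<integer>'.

d = (15, -8),  |d|² = 289;  R = 7+8 = 15,  c = 289−15² = 64
v_rel = (13, -4),  |v_rel|² = 185;  v_rel·d = (13)·(15) + (-4)·(-8) = 227
185·t² − 454·t + 64 = 0  ⇒  m = 227² − 185·64 = 39689
m = 39689 > 0,  v_rel·d = 227 > 0  ⇒  inside

inside=yes margin=39689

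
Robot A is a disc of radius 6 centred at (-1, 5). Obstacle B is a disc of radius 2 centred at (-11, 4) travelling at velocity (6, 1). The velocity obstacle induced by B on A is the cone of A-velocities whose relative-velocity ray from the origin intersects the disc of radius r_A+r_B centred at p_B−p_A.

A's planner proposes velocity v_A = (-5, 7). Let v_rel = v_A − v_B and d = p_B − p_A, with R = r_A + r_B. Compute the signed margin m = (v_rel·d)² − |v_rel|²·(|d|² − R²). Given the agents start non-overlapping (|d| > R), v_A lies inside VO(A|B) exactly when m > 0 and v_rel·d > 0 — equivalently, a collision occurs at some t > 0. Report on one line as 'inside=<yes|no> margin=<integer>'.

d = (-10, -1),  |d|² = 101;  R = 6+2 = 8,  c = 101−8² = 37
v_rel = (-11, 6),  |v_rel|² = 157;  v_rel·d = (-11)·(-10) + (6)·(-1) = 104
157·t² − 208·t + 37 = 0  ⇒  m = 104² − 157·37 = 5007
m = 5007 > 0,  v_rel·d = 104 > 0  ⇒  inside

inside=yes margin=5007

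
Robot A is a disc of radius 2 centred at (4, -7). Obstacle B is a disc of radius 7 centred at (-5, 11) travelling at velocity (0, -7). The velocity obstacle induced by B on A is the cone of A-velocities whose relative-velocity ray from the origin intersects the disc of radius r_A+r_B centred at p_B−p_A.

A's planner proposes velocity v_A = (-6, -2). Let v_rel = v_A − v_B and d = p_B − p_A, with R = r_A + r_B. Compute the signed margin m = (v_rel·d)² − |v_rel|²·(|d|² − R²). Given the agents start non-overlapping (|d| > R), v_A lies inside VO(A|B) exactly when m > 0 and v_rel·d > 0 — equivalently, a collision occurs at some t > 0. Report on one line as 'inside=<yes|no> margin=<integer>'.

d = (-9, 18),  |d|² = 405;  R = 2+7 = 9,  c = 405−9² = 324
v_rel = (-6, 5),  |v_rel|² = 61;  v_rel·d = (-6)·(-9) + (5)·(18) = 144
61·t² − 288·t + 324 = 0  ⇒  m = 144² − 61·324 = 972
m = 972 > 0,  v_rel·d = 144 > 0  ⇒  inside

inside=yes margin=972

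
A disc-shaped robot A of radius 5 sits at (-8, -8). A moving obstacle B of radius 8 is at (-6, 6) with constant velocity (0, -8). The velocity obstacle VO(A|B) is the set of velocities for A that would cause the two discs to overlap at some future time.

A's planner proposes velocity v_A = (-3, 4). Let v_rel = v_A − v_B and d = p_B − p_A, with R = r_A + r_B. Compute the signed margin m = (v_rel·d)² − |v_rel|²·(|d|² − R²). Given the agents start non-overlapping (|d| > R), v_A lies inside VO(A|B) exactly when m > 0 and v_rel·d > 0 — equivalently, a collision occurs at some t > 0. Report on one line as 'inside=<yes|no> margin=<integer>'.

d = (2, 14),  |d|² = 200;  R = 5+8 = 13,  c = 200−13² = 31
v_rel = (-3, 12),  |v_rel|² = 153;  v_rel·d = (-3)·(2) + (12)·(14) = 162
153·t² − 324·t + 31 = 0  ⇒  m = 162² − 153·31 = 21501
m = 21501 > 0,  v_rel·d = 162 > 0  ⇒  inside

inside=yes margin=21501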